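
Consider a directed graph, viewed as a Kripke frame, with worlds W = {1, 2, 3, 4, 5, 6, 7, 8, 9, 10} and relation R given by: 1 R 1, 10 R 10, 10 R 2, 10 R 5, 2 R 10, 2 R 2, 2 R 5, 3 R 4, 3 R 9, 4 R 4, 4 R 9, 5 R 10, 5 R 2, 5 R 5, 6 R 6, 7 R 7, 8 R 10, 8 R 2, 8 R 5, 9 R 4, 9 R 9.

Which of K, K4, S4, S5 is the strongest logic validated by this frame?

Transitive (axiom 4): yes — every two-step R-path is closed by a direct edge.
Reflexive (axiom T): no — 3 is not related to itself.
Euclidean (axiom 5): yes — any two successors of a common world are R-related.
So F validates K, K4; S4 would additionally require R to be reflexive. The strongest is K4.

K4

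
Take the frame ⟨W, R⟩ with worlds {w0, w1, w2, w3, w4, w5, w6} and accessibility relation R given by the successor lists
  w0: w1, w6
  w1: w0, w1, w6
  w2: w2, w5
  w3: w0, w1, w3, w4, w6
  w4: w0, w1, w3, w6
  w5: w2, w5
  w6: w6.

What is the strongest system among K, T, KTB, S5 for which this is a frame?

K

Reflexive (axiom T): no — w0 is not related to itself.
Symmetric (axiom B): no — w0 R w6 but not w6 R w0.
Euclidean (axiom 5): no — w0 R w6 and w0 R w1, but not w6 R w1.
So F validates K; T would additionally require R to be reflexive. The strongest is K.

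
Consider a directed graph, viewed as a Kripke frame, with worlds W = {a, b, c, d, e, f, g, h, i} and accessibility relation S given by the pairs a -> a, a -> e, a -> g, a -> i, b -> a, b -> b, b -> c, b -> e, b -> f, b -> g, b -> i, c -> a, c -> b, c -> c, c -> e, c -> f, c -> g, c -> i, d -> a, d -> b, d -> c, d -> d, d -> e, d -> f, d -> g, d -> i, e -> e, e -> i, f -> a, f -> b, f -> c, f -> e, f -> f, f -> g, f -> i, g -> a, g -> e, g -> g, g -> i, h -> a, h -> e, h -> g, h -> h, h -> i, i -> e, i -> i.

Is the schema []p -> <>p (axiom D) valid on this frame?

By correspondence theory, D is valid on a frame iff S is serial.
Serial: yes — every world has a successor (e.g. a S a).

Yes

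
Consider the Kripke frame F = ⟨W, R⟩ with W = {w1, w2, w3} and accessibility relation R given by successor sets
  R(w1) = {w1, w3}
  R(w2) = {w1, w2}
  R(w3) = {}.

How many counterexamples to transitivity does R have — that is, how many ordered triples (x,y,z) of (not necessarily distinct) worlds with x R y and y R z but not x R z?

Enumerating: (w2,w1,w3).

1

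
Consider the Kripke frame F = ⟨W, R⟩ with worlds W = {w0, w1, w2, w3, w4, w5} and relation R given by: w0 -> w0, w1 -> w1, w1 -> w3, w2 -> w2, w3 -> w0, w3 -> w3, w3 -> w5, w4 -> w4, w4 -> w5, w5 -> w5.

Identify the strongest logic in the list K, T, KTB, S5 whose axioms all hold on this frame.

T

Reflexive (axiom T): yes — every world is R-related to itself.
Symmetric (axiom B): no — w1 R w3 but not w3 R w1.
Euclidean (axiom 5): no — w3 R w0 and w3 R w5, but not w0 R w5.
So F validates K, T; KTB would additionally require R to be symmetric. The strongest is T.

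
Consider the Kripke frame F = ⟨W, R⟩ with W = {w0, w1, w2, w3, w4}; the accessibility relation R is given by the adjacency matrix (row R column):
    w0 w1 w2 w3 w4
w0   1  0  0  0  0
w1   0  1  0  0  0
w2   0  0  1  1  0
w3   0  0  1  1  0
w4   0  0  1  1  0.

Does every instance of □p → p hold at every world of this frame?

Axiom T corresponds to the accessibility relation being reflexive.
Reflexive: no — w4 is not related to itself.

No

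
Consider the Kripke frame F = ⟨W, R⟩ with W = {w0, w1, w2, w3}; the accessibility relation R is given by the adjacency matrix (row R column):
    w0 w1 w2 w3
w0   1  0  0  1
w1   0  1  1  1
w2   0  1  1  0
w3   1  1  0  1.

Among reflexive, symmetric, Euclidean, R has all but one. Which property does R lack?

Reflexive: yes — every world is R-related to itself.
Symmetric: yes — every pair in R has its reverse in R.
Euclidean: no — w1 R w2 and w1 R w3, but not w2 R w3.
Only Euclidean fails.

Euclidean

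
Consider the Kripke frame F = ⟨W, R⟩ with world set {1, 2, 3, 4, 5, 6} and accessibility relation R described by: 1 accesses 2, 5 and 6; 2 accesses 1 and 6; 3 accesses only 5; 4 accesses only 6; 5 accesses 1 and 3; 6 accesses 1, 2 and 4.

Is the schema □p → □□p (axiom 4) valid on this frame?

The schema 4 characterises exactly the transitive frames.
Transitive: no — 1 R 5 and 5 R 3, but not 1 R 3.

No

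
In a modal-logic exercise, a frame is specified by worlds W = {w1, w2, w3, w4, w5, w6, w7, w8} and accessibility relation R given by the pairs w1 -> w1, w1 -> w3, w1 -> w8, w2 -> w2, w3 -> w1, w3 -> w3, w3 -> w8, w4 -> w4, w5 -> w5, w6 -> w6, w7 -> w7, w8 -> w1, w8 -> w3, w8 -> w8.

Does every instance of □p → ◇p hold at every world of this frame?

By correspondence theory, D is valid on a frame iff R is serial.
Serial: yes — every world has a successor (e.g. w1 R w1).

Yes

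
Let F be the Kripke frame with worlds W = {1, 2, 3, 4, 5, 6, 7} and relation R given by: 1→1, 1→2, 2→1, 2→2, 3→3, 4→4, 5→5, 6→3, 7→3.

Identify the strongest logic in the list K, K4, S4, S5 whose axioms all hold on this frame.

Transitive (axiom 4): yes — every two-step R-path is closed by a direct edge.
Reflexive (axiom T): no — 6 is not related to itself.
Euclidean (axiom 5): yes — any two successors of a common world are R-related.
So F validates K, K4; S4 would additionally require R to be reflexive. The strongest is K4.

K4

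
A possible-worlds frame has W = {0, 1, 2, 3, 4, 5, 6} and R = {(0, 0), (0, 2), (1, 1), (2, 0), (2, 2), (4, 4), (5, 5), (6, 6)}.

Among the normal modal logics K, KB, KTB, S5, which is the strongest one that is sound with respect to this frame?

KB

Symmetric (axiom B): yes — every pair in R has its reverse in R.
Reflexive (axiom T): no — 3 is not related to itself.
Euclidean (axiom 5): yes — any two successors of a common world are R-related.
So F validates K, KB; KTB would additionally require R to be reflexive. The strongest is KB.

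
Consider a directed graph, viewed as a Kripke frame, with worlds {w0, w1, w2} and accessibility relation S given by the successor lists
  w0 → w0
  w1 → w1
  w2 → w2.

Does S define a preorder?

Reflexive: yes — every world is S-related to itself.
Transitive: yes — every two-step S-path is closed by a direct edge.
So S is a preorder.

Yes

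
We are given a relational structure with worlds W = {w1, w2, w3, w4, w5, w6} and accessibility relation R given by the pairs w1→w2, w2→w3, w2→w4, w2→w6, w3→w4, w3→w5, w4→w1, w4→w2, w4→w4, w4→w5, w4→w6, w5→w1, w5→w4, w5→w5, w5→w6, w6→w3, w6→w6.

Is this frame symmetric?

Symmetric: no — w1 R w2 but not w2 R w1.

No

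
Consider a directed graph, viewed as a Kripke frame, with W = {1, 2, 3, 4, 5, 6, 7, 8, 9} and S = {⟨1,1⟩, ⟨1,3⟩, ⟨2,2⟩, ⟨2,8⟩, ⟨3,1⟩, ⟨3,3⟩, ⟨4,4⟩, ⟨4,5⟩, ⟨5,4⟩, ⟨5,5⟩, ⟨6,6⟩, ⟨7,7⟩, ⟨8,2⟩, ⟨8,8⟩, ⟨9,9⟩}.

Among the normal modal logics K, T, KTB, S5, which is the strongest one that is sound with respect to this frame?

S5

Reflexive (axiom T): yes — every world is S-related to itself.
Symmetric (axiom B): yes — every pair in S has its reverse in S.
Euclidean (axiom 5): yes — any two successors of a common world are S-related.
So F validates K, T, KTB, S5. The strongest is S5.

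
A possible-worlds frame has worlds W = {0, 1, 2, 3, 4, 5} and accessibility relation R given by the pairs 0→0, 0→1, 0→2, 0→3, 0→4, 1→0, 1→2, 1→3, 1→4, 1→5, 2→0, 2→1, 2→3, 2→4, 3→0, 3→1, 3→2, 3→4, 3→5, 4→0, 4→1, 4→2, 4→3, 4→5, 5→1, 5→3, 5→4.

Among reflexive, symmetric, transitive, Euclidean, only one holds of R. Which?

symmetric

Reflexive: no — 1 is not related to itself.
Symmetric: yes — every pair in R has its reverse in R.
Transitive: no — 0 R 1 and 1 R 5, but not 0 R 5.
Euclidean: no — 1 R 0 and 1 R 5, but not 0 R 5.
Only symmetric holds.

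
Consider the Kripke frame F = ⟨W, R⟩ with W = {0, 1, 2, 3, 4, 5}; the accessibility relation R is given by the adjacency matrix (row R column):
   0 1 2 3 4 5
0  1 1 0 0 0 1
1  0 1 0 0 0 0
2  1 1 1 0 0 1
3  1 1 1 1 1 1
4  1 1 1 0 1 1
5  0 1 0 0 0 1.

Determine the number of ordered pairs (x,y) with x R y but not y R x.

Enumerating: (0,1), (0,5), (2,0), (2,1), (2,5), (3,0), (3,1), (3,2), (3,4), (3,5), (4,0), (4,1), (4,2), (4,5), (5,1).

15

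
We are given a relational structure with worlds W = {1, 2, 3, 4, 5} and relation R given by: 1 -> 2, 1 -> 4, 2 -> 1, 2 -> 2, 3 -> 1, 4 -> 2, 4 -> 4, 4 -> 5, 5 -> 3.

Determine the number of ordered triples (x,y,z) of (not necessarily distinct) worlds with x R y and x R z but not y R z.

9

Enumerating: (1,2,4), (2,1,1), (3,1,1), (4,2,4), (4,2,5), (4,5,2), (4,5,4), (4,5,5), (5,3,3).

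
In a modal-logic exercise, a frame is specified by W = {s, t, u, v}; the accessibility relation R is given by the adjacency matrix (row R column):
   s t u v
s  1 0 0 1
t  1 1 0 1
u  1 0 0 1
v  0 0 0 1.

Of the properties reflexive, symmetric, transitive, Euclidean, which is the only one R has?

Reflexive: no — u is not related to itself.
Symmetric: no — s R v but not v R s.
Transitive: yes — every two-step R-path is closed by a direct edge.
Euclidean: no — t R v and t R s, but not v R s.
Only transitive holds.

transitive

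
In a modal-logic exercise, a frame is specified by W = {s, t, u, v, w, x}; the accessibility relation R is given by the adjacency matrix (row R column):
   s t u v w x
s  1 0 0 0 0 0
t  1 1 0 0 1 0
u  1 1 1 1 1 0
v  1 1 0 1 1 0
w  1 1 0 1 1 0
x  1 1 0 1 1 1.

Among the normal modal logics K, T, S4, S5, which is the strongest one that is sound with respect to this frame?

Reflexive (axiom T): yes — every world is R-related to itself.
Transitive (axiom 4): no — t R w and w R v, but not t R v.
Euclidean (axiom 5): no — t R s and t R w, but not s R w.
So F validates K, T; S4 would additionally require R to be transitive. The strongest is T.

T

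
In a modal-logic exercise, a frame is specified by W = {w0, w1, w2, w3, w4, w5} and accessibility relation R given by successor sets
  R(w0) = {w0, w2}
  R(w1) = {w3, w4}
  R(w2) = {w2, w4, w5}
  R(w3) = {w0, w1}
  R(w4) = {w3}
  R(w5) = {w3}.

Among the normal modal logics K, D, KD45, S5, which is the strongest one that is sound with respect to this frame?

Serial (axiom D): yes — every world has a successor (e.g. w0 R w0).
Euclidean (axiom 5): no — w1 R w3 and w1 R w4, but not w3 R w4.
Transitive (axiom 4): no — w0 R w2 and w2 R w4, but not w0 R w4.
Reflexive (axiom T): no — w1 is not related to itself.
So F validates K, D; KD45 would additionally require R to be Euclidean and transitive. The strongest is D.

D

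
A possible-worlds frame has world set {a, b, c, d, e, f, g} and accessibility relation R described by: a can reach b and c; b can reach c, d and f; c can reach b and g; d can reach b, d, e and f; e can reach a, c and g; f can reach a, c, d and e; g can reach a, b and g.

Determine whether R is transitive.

No

Transitive: no — a R b and b R d, but not a R d.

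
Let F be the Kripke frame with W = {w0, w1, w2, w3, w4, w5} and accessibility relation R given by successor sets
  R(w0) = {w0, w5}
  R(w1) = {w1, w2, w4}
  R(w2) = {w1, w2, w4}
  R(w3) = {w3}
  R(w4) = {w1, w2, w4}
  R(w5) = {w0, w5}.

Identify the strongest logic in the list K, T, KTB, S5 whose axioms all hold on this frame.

Reflexive (axiom T): yes — every world is R-related to itself.
Symmetric (axiom B): yes — every pair in R has its reverse in R.
Euclidean (axiom 5): yes — any two successors of a common world are R-related.
So F validates K, T, KTB, S5. The strongest is S5.

S5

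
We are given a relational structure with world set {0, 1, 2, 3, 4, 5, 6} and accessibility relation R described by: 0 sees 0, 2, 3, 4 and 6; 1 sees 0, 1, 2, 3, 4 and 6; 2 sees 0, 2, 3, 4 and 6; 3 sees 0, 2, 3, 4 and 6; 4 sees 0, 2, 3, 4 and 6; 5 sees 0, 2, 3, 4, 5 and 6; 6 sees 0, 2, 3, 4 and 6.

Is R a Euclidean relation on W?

No

Euclidean: no — 1 R 0 and 1 R 1, but not 0 R 1.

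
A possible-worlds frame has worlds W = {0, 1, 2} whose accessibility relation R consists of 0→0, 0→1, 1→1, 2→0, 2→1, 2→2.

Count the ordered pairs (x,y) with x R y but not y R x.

Enumerating: (0,1), (2,0), (2,1).

3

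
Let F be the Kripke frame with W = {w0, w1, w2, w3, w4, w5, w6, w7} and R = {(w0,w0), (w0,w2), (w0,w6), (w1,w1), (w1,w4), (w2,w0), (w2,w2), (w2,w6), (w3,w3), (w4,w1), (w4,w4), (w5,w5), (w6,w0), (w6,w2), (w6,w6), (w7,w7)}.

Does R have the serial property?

Serial: yes — every world has a successor (e.g. w0 R w0).

Yes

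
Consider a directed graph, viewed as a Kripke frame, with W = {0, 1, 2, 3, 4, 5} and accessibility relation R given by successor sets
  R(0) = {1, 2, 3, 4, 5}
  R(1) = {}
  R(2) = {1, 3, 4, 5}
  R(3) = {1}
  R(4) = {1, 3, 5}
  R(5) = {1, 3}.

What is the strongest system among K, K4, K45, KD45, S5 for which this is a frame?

K4

Transitive (axiom 4): yes — every two-step R-path is closed by a direct edge.
Euclidean (axiom 5): no — 0 R 1 and 0 R 2, but not 1 R 2.
Serial (axiom D): no — 1 has no R-successor.
Reflexive (axiom T): no — 0 is not related to itself.
So F validates K, K4; K45 would additionally require R to be Euclidean. The strongest is K4.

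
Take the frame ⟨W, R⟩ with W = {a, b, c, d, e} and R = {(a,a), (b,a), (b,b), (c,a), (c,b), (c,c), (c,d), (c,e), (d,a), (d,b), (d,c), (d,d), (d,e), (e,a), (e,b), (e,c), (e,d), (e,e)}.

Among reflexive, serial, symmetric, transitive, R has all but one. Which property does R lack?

symmetric

Reflexive: yes — every world is R-related to itself.
Serial: yes — every world has a successor (e.g. a R a).
Symmetric: no — b R a but not a R b.
Transitive: yes — every two-step R-path is closed by a direct edge.
Only symmetric fails.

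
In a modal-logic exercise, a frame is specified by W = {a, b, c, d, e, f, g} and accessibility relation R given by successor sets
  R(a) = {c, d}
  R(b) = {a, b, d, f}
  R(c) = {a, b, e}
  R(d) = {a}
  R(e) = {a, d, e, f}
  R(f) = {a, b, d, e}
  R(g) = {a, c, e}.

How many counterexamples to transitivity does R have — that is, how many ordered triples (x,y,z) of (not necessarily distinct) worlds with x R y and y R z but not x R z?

Enumerating: (a,c,a), (a,c,b), (a,c,e), (a,d,a), (b,a,c), (b,f,e), (c,a,c), (c,a,d), (c,b,d), (c,b,f), (c,e,d), (c,e,f), … and 11 more.
Total: 23.

23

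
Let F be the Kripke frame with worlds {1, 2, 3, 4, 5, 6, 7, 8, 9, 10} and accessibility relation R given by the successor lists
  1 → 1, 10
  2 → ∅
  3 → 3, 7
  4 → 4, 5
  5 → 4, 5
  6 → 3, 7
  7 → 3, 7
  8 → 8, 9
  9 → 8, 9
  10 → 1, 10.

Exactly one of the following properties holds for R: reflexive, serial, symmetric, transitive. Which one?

transitive

Reflexive: no — 2 is not related to itself.
Serial: no — 2 has no R-successor.
Symmetric: no — 6 R 3 but not 3 R 6.
Transitive: yes — every two-step R-path is closed by a direct edge.
Only transitive holds.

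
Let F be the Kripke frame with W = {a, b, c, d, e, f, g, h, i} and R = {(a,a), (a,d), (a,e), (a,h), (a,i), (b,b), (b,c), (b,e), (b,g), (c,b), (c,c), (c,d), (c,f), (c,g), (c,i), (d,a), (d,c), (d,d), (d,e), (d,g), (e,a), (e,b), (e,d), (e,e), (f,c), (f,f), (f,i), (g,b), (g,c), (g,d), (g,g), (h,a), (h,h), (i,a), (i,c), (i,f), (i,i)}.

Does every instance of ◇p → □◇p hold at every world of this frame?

No

By correspondence theory, 5 is valid on a frame iff R is Euclidean.
Euclidean: no — a R d and a R h, but not d R h.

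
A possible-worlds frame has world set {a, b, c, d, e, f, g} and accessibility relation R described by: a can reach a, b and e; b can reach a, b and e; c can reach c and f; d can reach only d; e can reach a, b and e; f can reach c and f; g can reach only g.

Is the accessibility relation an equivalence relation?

Yes

Reflexive: yes — every world is R-related to itself.
Symmetric: yes — every pair in R has its reverse in R.
Transitive: yes — every two-step R-path is closed by a direct edge.
So R is an equivalence relation.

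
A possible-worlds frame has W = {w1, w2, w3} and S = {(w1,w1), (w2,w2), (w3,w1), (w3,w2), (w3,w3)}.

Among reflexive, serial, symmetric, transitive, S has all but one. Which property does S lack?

Reflexive: yes — every world is S-related to itself.
Serial: yes — every world has a successor (e.g. w1 S w1).
Symmetric: no — w3 S w1 but not w1 S w3.
Transitive: yes — every two-step S-path is closed by a direct edge.
Only symmetric fails.

symmetric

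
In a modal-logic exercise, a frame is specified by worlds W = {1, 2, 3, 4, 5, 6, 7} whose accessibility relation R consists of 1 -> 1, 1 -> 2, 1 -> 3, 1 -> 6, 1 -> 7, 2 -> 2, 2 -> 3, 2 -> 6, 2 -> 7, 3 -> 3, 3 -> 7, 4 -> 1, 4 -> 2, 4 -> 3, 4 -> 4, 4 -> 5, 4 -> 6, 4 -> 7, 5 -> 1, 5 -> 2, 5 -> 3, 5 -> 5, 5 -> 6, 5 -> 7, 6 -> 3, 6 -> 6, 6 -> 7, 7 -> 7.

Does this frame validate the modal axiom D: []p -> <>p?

Yes

By correspondence theory, D is valid on a frame iff R is serial.
Serial: yes — every world has a successor (e.g. 1 R 1).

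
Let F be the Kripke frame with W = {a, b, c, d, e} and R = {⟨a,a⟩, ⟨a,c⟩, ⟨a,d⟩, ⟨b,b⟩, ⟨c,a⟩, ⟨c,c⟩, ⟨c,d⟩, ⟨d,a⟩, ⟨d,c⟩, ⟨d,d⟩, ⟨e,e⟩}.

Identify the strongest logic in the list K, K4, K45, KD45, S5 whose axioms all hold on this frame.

Transitive (axiom 4): yes — every two-step R-path is closed by a direct edge.
Euclidean (axiom 5): yes — any two successors of a common world are R-related.
Serial (axiom D): yes — every world has a successor (e.g. a R a).
Reflexive (axiom T): yes — every world is R-related to itself.
So F validates K, K4, K45, KD45, S5. The strongest is S5.

S5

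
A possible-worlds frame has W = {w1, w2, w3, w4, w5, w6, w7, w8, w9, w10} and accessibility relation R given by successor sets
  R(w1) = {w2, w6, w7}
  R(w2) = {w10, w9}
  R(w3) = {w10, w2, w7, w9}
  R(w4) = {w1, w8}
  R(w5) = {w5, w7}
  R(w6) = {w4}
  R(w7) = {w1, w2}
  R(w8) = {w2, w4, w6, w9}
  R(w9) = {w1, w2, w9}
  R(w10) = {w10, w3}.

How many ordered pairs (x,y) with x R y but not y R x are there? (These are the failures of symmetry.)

Enumerating: (w1,w2), (w1,w6), (w2,w10), (w3,w2), (w3,w7), (w3,w9), (w4,w1), (w5,w7), (w6,w4), (w7,w2), (w8,w2), (w8,w6), (w8,w9), (w9,w1).

14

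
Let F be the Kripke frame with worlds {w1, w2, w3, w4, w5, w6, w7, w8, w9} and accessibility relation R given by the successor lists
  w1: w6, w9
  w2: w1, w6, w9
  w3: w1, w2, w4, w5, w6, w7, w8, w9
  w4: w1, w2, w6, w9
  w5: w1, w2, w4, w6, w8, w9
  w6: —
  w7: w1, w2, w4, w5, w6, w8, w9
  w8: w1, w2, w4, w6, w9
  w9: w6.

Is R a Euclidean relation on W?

Euclidean: no — w1 R w6 and w1 R w9, but not w6 R w9.

No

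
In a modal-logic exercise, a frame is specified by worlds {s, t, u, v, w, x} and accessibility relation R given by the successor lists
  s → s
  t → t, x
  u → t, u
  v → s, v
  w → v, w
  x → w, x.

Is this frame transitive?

Transitive: no — t R x and x R w, but not t R w.

No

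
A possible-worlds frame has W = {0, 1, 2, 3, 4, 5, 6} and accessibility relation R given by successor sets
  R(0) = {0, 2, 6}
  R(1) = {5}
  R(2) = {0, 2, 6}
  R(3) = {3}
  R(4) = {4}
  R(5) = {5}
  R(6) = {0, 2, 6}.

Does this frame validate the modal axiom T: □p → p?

No

Axiom T corresponds to the accessibility relation being reflexive.
Reflexive: no — 1 is not related to itself.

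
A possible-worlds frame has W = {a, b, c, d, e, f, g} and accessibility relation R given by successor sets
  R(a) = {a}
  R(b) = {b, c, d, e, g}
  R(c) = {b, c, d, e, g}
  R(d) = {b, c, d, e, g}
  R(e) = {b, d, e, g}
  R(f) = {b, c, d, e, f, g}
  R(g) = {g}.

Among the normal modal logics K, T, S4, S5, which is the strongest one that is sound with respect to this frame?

T

Reflexive (axiom T): yes — every world is R-related to itself.
Transitive (axiom 4): no — e R b and b R c, but not e R c.
Euclidean (axiom 5): no — b R e and b R c, but not e R c.
So F validates K, T; S4 would additionally require R to be transitive. The strongest is T.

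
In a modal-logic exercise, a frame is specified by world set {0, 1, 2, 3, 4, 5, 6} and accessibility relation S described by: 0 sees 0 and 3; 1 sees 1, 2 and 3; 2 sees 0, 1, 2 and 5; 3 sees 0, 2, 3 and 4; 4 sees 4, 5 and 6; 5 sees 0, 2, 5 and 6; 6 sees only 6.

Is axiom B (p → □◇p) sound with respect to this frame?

By correspondence theory, B is valid on a frame iff S is symmetric.
Symmetric: no — 1 S 3 but not 3 S 1.

No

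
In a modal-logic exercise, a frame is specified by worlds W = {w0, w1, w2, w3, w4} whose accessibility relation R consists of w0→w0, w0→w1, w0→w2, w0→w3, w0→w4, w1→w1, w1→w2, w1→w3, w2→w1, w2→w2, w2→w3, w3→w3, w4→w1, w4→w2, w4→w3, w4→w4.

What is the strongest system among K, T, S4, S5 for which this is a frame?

S4

Reflexive (axiom T): yes — every world is R-related to itself.
Transitive (axiom 4): yes — every two-step R-path is closed by a direct edge.
Euclidean (axiom 5): no — w0 R w1 and w0 R w4, but not w1 R w4.
So F validates K, T, S4; S5 would additionally require R to be Euclidean. The strongest is S4.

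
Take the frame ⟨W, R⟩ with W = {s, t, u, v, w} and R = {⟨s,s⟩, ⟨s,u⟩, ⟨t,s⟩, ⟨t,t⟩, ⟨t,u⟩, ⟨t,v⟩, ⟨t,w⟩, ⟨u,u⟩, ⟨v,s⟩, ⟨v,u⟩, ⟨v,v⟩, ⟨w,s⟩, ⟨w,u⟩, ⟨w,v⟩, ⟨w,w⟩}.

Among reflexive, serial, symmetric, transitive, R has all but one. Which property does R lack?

Reflexive: yes — every world is R-related to itself.
Serial: yes — every world has a successor (e.g. s R s).
Symmetric: no — s R u but not u R s.
Transitive: yes — every two-step R-path is closed by a direct edge.
Only symmetric fails.

symmetric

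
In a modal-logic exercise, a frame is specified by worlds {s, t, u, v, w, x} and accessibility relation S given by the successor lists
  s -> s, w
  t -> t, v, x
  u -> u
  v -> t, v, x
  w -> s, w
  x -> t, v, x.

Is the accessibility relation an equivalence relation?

Yes

Reflexive: yes — every world is S-related to itself.
Symmetric: yes — every pair in S has its reverse in S.
Transitive: yes — every two-step S-path is closed by a direct edge.
So S is an equivalence relation.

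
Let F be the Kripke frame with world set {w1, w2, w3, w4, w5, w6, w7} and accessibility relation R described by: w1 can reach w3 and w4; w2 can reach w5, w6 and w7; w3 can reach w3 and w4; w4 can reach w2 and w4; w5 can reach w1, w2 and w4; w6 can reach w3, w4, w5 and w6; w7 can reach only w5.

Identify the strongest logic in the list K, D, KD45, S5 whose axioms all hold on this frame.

Serial (axiom D): yes — every world has a successor (e.g. w1 R w3).
Euclidean (axiom 5): no — w1 R w4 and w1 R w3, but not w4 R w3.
Transitive (axiom 4): no — w1 R w4 and w4 R w2, but not w1 R w2.
Reflexive (axiom T): no — w1 is not related to itself.
So F validates K, D; KD45 would additionally require R to be Euclidean and transitive. The strongest is D.

D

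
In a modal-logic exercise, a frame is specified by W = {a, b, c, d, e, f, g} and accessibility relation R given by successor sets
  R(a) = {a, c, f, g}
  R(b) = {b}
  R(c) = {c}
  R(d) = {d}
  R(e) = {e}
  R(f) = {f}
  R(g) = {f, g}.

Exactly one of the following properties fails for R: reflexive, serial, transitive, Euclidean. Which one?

Euclidean

Reflexive: yes — every world is R-related to itself.
Serial: yes — every world has a successor (e.g. a R a).
Transitive: yes — every two-step R-path is closed by a direct edge.
Euclidean: no — a R c and a R f, but not c R f.
Only Euclidean fails.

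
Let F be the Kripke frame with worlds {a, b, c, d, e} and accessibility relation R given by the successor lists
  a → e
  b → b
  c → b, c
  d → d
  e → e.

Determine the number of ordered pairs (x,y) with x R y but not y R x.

2

Enumerating: (a,e), (c,b).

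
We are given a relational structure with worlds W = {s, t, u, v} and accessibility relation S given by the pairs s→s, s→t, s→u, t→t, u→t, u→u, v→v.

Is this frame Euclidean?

No

Euclidean: no — s S t and s S u, but not t S u.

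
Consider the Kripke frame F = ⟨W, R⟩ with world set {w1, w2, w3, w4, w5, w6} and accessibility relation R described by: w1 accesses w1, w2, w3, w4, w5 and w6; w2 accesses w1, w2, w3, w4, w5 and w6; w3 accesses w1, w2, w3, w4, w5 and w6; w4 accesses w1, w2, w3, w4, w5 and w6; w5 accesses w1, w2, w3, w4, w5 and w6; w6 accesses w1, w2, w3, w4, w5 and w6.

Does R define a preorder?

Reflexive: yes — every world is R-related to itself.
Transitive: yes — every two-step R-path is closed by a direct edge.
So R is a preorder.

Yes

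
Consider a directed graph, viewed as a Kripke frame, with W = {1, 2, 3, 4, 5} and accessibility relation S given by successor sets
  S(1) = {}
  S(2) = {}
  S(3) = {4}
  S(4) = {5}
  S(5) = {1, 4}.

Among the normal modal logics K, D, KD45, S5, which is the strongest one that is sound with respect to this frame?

Serial (axiom D): no — 1 has no S-successor.
Euclidean (axiom 5): no — 5 S 1 and 5 S 4, but not 1 S 4.
Transitive (axiom 4): no — 3 S 4 and 4 S 5, but not 3 S 5.
Reflexive (axiom T): no — 1 is not related to itself.
So F validates K; D would additionally require S to be serial. The strongest is K.

K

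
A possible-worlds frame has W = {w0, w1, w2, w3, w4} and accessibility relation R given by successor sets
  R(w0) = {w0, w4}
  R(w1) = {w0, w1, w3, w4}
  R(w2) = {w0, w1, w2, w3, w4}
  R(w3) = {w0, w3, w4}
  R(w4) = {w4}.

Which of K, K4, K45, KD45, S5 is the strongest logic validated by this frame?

K4

Transitive (axiom 4): yes — every two-step R-path is closed by a direct edge.
Euclidean (axiom 5): no — w1 R w0 and w1 R w3, but not w0 R w3.
Serial (axiom D): yes — every world has a successor (e.g. w0 R w0).
Reflexive (axiom T): yes — every world is R-related to itself.
So F validates K, K4; K45 would additionally require R to be Euclidean. The strongest is K4.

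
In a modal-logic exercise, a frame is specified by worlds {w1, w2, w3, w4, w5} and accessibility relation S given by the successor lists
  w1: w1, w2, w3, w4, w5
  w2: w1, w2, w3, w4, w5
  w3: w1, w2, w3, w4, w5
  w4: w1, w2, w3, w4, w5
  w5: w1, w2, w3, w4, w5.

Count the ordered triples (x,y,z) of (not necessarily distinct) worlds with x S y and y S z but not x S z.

S is transitive; there are no such tuples.

0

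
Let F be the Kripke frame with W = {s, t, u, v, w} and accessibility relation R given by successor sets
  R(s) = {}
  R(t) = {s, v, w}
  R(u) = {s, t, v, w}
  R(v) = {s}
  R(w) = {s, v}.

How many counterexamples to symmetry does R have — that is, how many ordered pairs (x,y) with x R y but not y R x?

10

Enumerating: (t,s), (t,v), (t,w), (u,s), (u,t), (u,v), (u,w), (v,s), (w,s), (w,v).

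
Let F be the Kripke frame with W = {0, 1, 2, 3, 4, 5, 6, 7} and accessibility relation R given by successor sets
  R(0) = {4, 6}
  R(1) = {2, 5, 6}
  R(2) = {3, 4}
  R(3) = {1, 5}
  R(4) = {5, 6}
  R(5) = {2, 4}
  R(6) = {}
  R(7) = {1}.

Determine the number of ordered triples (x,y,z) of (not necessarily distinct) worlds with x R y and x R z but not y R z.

Enumerating: (0,4,4), (0,6,4), (0,6,6), (1,2,2), (1,2,5), (1,2,6), (1,5,5), (1,5,6), (1,6,2), (1,6,5), (1,6,6), (2,3,3), … and 14 more.
Total: 26.

26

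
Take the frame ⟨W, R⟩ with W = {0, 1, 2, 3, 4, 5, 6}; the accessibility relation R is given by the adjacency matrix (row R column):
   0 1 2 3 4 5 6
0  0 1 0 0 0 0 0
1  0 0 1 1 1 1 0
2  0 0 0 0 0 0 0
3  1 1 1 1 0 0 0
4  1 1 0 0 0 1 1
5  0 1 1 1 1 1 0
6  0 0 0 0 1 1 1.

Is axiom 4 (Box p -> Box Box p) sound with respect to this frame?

No

Axiom 4 corresponds to the accessibility relation being transitive.
Transitive: no — 0 R 1 and 1 R 2, but not 0 R 2.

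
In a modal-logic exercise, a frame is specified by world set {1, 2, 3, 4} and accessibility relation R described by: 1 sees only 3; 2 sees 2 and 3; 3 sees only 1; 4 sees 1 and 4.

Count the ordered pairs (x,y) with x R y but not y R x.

2

Enumerating: (2,3), (4,1).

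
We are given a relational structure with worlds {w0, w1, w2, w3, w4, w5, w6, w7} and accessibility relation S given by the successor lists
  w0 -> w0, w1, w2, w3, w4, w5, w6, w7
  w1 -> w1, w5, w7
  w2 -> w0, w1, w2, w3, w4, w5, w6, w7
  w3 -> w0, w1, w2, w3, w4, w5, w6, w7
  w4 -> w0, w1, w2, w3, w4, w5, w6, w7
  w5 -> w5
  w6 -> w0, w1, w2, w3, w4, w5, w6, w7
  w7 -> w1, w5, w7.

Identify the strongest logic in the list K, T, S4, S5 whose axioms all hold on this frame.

S4

Reflexive (axiom T): yes — every world is S-related to itself.
Transitive (axiom 4): yes — every two-step S-path is closed by a direct edge.
Euclidean (axiom 5): no — w0 S w1 and w0 S w2, but not w1 S w2.
So F validates K, T, S4; S5 would additionally require S to be Euclidean. The strongest is S4.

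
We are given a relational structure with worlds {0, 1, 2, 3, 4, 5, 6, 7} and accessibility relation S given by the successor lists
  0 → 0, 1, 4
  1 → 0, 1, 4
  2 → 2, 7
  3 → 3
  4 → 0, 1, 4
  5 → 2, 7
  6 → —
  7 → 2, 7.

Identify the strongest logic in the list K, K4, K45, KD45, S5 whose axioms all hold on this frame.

Transitive (axiom 4): yes — every two-step S-path is closed by a direct edge.
Euclidean (axiom 5): yes — any two successors of a common world are S-related.
Serial (axiom D): no — 6 has no S-successor.
Reflexive (axiom T): no — 5 is not related to itself.
So F validates K, K4, K45; KD45 would additionally require S to be serial. The strongest is K45.

K45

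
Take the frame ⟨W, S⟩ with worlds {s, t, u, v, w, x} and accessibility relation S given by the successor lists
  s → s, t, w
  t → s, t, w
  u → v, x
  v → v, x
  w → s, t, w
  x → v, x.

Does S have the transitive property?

Transitive: yes — every two-step S-path is closed by a direct edge.

Yes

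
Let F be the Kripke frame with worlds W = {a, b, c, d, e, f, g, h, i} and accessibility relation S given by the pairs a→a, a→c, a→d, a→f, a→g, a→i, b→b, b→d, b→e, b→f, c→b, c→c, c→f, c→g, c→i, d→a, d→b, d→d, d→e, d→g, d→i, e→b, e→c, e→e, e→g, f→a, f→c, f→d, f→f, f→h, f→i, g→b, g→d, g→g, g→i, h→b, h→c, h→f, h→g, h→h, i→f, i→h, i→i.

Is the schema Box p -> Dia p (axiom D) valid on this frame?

Yes

The schema D characterises exactly the serial frames.
Serial: yes — every world has a successor (e.g. a S a).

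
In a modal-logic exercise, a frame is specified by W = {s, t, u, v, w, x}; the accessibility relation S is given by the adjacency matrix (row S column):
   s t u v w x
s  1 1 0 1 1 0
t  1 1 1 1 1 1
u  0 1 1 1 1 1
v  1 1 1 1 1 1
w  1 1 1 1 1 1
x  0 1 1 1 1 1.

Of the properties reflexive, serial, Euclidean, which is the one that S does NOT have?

Euclidean

Reflexive: yes — every world is S-related to itself.
Serial: yes — every world has a successor (e.g. s S s).
Euclidean: no — t S s and t S u, but not s S u.
Only Euclidean fails.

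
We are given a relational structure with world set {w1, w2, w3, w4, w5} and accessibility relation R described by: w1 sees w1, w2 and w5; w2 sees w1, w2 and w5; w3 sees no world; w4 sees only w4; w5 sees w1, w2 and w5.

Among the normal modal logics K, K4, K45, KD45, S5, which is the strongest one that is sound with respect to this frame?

Transitive (axiom 4): yes — every two-step R-path is closed by a direct edge.
Euclidean (axiom 5): yes — any two successors of a common world are R-related.
Serial (axiom D): no — w3 has no R-successor.
Reflexive (axiom T): no — w3 is not related to itself.
So F validates K, K4, K45; KD45 would additionally require R to be serial. The strongest is K45.

K45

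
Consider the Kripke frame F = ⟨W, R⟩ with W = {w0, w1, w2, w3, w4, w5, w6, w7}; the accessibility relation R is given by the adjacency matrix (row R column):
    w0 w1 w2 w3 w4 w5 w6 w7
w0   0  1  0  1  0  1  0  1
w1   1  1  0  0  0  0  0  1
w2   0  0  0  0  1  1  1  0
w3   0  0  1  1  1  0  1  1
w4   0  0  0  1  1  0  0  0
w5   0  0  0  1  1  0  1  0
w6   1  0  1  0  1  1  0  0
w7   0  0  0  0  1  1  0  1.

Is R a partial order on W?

Reflexive: no — w0 is not related to itself.
Transitive: no — w0 R w3 and w3 R w2, but not w0 R w2.
Antisymmetric: no — w0 R w1 and w1 R w0 with w0 ≠ w1.
So R is not a partial order.

No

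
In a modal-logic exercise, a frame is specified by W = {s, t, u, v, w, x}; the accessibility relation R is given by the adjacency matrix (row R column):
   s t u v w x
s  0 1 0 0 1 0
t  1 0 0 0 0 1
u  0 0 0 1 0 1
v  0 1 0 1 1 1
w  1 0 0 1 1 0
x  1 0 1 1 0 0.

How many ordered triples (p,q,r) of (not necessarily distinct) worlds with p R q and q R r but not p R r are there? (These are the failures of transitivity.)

25

Enumerating: (s,t,s), (s,t,x), (s,w,s), (s,w,v), (t,s,t), (t,s,w), (t,x,u), (t,x,v), (u,v,t), (u,v,w), (u,x,s), (u,x,u), … and 13 more.
Total: 25.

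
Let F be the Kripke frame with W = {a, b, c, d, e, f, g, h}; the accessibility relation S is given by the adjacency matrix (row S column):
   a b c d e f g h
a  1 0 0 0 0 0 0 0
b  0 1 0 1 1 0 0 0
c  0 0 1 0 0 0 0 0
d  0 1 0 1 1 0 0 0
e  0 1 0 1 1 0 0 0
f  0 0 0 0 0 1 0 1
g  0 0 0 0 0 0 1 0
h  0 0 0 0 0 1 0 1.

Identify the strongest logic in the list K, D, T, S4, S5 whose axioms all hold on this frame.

Serial (axiom D): yes — every world has a successor (e.g. a S a).
Reflexive (axiom T): yes — every world is S-related to itself.
Transitive (axiom 4): yes — every two-step S-path is closed by a direct edge.
Euclidean (axiom 5): yes — any two successors of a common world are S-related.
So F validates K, D, T, S4, S5. The strongest is S5.

S5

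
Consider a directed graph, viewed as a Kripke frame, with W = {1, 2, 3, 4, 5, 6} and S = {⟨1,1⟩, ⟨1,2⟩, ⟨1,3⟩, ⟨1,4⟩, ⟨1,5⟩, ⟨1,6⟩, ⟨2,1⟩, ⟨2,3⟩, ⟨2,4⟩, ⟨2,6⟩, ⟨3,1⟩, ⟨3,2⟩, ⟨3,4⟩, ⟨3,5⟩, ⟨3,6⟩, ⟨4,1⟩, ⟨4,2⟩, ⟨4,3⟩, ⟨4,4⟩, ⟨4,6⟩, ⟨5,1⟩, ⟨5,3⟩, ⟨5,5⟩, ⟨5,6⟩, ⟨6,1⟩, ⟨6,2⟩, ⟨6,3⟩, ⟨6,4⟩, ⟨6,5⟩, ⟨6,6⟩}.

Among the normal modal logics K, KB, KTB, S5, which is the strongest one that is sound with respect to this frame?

Symmetric (axiom B): yes — every pair in S has its reverse in S.
Reflexive (axiom T): no — 2 is not related to itself.
Euclidean (axiom 5): no — 1 S 2 and 1 S 5, but not 2 S 5.
So F validates K, KB; KTB would additionally require S to be reflexive. The strongest is KB.

KB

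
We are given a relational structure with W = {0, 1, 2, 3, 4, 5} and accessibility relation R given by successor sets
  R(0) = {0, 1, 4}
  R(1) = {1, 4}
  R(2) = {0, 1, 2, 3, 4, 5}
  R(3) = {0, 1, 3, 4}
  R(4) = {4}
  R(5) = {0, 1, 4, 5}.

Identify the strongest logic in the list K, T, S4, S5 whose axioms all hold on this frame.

Reflexive (axiom T): yes — every world is R-related to itself.
Transitive (axiom 4): yes — every two-step R-path is closed by a direct edge.
Euclidean (axiom 5): no — 0 R 4 and 0 R 1, but not 4 R 1.
So F validates K, T, S4; S5 would additionally require R to be Euclidean. The strongest is S4.

S4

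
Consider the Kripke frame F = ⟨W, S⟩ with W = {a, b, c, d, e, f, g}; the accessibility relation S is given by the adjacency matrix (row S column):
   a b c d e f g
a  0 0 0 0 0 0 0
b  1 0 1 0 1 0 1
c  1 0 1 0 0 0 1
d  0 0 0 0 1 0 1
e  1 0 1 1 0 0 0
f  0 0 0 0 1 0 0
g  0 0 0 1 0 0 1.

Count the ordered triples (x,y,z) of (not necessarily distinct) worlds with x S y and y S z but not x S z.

14

Enumerating: (b,e,d), (b,g,d), (c,g,d), (d,e,a), (d,e,c), (d,e,d), (d,g,d), (e,c,g), (e,d,e), (e,d,g), (f,e,a), (f,e,c), (f,e,d), (g,d,e).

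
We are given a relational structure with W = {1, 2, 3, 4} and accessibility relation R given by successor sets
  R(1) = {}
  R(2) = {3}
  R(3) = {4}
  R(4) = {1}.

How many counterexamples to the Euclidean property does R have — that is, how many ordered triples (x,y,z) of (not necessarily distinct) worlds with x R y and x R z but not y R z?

Enumerating: (2,3,3), (3,4,4), (4,1,1).

3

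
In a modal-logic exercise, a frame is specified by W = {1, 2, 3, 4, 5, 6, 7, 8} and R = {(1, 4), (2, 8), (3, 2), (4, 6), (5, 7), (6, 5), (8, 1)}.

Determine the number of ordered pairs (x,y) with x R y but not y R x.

7

Enumerating: (1,4), (2,8), (3,2), (4,6), (5,7), (6,5), (8,1).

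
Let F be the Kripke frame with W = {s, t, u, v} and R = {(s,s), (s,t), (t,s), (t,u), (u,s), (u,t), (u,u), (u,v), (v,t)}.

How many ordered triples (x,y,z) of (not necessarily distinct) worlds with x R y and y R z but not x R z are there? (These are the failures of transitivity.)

Enumerating: (s,t,u), (t,s,t), (t,u,t), (t,u,v), (v,t,s), (v,t,u).

6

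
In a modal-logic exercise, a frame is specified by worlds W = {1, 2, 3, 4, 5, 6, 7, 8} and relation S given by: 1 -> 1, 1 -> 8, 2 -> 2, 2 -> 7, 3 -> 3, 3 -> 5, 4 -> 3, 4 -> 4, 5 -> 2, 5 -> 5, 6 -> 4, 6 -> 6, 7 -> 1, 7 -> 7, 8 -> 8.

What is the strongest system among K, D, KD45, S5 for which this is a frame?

Serial (axiom D): yes — every world has a successor (e.g. 1 S 1).
Euclidean (axiom 5): no — 1 S 8 and 1 S 1, but not 8 S 1.
Transitive (axiom 4): no — 2 S 7 and 7 S 1, but not 2 S 1.
Reflexive (axiom T): yes — every world is S-related to itself.
So F validates K, D; KD45 would additionally require S to be Euclidean and transitive. The strongest is D.

D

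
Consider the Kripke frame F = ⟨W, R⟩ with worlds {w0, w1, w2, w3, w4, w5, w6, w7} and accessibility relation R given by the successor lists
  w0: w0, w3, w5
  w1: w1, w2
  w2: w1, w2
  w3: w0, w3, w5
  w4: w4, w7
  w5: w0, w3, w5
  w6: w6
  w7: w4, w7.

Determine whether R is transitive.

Yes

Transitive: yes — every two-step R-path is closed by a direct edge.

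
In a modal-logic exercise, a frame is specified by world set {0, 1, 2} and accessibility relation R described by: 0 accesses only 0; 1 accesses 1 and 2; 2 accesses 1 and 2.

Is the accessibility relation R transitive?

Transitive: yes — every two-step R-path is closed by a direct edge.

Yes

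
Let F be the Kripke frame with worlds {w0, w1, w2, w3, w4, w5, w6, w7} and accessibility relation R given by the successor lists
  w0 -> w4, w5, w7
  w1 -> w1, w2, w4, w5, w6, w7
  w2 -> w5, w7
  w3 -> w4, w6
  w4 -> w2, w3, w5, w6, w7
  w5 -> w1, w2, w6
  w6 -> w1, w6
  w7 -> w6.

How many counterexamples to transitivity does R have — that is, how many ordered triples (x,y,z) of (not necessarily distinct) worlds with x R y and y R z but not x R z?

30

Enumerating: (w0,w4,w2), (w0,w4,w3), (w0,w4,w6), (w0,w5,w1), (w0,w5,w2), (w0,w5,w6), (w0,w7,w6), (w1,w4,w3), (w2,w5,w1), (w2,w5,w2), (w2,w5,w6), (w2,w7,w6), … and 18 more.
Total: 30.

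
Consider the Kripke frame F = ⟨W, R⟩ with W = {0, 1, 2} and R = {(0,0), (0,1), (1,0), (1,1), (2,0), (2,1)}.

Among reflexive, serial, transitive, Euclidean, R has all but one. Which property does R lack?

Reflexive: no — 2 is not related to itself.
Serial: yes — every world has a successor (e.g. 0 R 0).
Transitive: yes — every two-step R-path is closed by a direct edge.
Euclidean: yes — any two successors of a common world are R-related.
Only reflexive fails.

reflexive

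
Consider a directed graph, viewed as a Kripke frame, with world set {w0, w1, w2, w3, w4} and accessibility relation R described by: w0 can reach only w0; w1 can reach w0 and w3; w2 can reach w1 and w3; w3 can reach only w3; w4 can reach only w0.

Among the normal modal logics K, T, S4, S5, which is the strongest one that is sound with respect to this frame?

K

Reflexive (axiom T): no — w1 is not related to itself.
Transitive (axiom 4): no — w2 R w1 and w1 R w0, but not w2 R w0.
Euclidean (axiom 5): no — w1 R w0 and w1 R w3, but not w0 R w3.
So F validates K; T would additionally require R to be reflexive. The strongest is K.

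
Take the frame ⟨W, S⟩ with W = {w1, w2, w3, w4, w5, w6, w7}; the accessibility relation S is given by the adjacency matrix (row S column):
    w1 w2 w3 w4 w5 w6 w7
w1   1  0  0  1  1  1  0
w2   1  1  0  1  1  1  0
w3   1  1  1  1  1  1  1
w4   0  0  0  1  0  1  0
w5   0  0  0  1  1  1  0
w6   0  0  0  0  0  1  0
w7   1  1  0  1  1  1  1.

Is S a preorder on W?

Reflexive: yes — every world is S-related to itself.
Transitive: yes — every two-step S-path is closed by a direct edge.
So S is a preorder.

Yes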